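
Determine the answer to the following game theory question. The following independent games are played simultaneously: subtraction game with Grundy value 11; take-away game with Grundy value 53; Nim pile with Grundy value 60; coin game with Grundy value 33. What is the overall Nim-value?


By the Sprague-Grundy theorem, the Grundy value of a sum of games is the XOR of individual Grundy values.
subtraction game: Grundy value = 11. Running XOR: 0 XOR 11 = 11
take-away game: Grundy value = 53. Running XOR: 11 XOR 53 = 62
Nim pile: Grundy value = 60. Running XOR: 62 XOR 60 = 2
coin game: Grundy value = 33. Running XOR: 2 XOR 33 = 35
The combined Grundy value is 35.

35


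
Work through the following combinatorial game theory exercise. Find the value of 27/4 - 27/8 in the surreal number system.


x = 27/4, y = 27/8
Converting to common denominator: 8
x = 54/8, y = 27/8
x - y = 27/4 - 27/8 = 27/8

27/8


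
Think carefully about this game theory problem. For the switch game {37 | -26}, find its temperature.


The game is {37 | -26}, a switch {a | b} with numbers a > b.
Cooling {a | b} by t gives {a - t | b + t}, which stops being hot when a - t = b + t, i.e. at t = (a - b)/2. So the temperature of a switch is (a - b)/2.
Temperature = (Left option - Right option) / 2
= (37 - (-26)) / 2
= 63 / 2
= 63/2

63/2


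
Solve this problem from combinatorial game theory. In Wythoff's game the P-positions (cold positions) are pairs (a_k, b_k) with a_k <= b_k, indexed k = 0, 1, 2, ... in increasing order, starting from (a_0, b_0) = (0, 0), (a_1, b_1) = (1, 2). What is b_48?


By Wythoff's theorem, a_k = floor(k * phi) and b_k = floor(k * phi^2) = a_k + k, where phi = (1 + sqrt(5))/2 is the golden ratio.
phi = (1 + sqrt(5))/2 = 1.618034
phi^2 = phi + 1 = 2.618034
k = 48
k * phi^2 = 48 * 2.618034 = 125.665631
b_48 = floor(k * phi^2) = 125 (check: a_48 + k = 77 + 48 = 125)

125


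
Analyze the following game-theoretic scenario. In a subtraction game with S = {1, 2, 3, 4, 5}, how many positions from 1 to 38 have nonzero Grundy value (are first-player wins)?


Subtraction set S = {1, 2, 3, 4, 5}, so G(n) = n mod 6.
G(n) = 0 when n is a multiple of 6.
Multiples of 6 in [1, 38]: 6
N-positions (nonzero Grundy) = 38 - 6 = 32

32


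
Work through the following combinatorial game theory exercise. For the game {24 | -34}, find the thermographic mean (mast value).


Game = {24 | -34}, a switch {a | b} with numbers a > b.
Its thermograph has left wall a - t and right wall b + t, which meet at t = (a - b)/2, where both equal (a + b)/2. So the mast (mean value) is at (a + b)/2.
Mean = (24 + (-34))/2 = -10/2 = -5

-5


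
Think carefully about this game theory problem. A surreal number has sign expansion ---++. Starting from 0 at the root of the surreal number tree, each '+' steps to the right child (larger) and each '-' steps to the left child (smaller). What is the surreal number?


Sign expansion: ---++
Rule: track bounds (lo, hi), initially (-inf, +inf). On '+', the current value becomes lo and we move to the simplest number in (value, hi): value + 1 if hi = +inf, otherwise the midpoint (value + hi)/2. On '-', the current value becomes hi and we move to value - 1 if lo = -inf, otherwise the midpoint (lo + value)/2.
Start at 0.
Step 1: sign = -, move left. Bounds: (-inf, 0). Value = -1
Step 2: sign = -, move left. Bounds: (-inf, -1). Value = -2
Step 3: sign = -, move left. Bounds: (-inf, -2). Value = -3
Step 4: sign = +, move right. Bounds: (-3, -2). Value = -5/2
Step 5: sign = +, move right. Bounds: (-5/2, -2). Value = -9/4
The surreal number with sign expansion ---++ is -9/4.

-9/4


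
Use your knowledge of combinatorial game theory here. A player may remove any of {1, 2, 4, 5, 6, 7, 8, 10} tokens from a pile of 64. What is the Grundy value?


The subtraction set is S = {1, 2, 4, 5, 6, 7, 8, 10}.
G(k) = mex{ G(k - s) : s in S, s <= k }. We compute iteratively: G(0) = 0.
G(1) = mex({0}) = 1
G(2) = mex({0, 1}) = 2
G(3) = mex({1, 2}) = 0
G(4) = mex({0, 2}) = 1
G(5) = mex({0, 1}) = 2
G(6) = mex({0, 1, 2}) = 3
G(7) = mex({0, 1, 2, 3}) = 4
G(8) = mex({0, 1, 2, 3, 4}) = 5
G(9) = mex({0, 1, 2, 4, 5}) = 3
G(10) = mex({0, 1, 2, 3, 5}) = 4
G(11) = mex({0, 1, 2, 3, 4}) = 5
G(12) = mex({1, 2, 3, 4, 5}) = 0
G(13) = mex({0, 2, 3, 4, 5}) = 1
G(14) = mex({0, 1, 3, 4, 5}) = 2
G(15) = mex({1, 2, 3, 4, 5}) = 0
G(16) = mex({0, 2, 3, 4, 5}) = 1
G(17) = mex({0, 1, 3, 4, 5}) = 2
G(18) = mex({0, 1, 2, 4, 5}) = 3
G(19) = mex({0, 1, 2, 3, 5}) = 4
G(20) = mex({0, 1, 2, 3, 4}) = 5
G(21) = mex({0, 1, 2, 4, 5}) = 3
Observe that G(12)..G(21) = 0, 1, 2, 0, 1, 2, 3, 4, 5, 3 repeats G(0)..G(9) = 0, 1, 2, 0, 1, 2, 3, 4, 5, 3.
For k >= max(S) = 10, G(k) is determined by the previous 10 values G(k-10)..G(k-1); a window of 10 consecutive values has recurred shifted by 12, so by induction G(k + 12) = G(k) for all k >= 0: the sequence is periodic from the start with period 12.
One period: G(0..11) = 0, 1, 2, 0, 1, 2, 3, 4, 5, 3, 4, 5.
64 mod 12 = 4, so G(64) = G(4) = 1.

1


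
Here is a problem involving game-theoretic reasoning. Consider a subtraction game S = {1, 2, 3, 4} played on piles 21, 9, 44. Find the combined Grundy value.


Subtraction set: {1, 2, 3, 4}
For this subtraction set, G(n) = n mod 5 (period = max + 1 = 5).
Pile 1 (size 21): G(21) = 21 mod 5 = 1
Pile 2 (size 9): G(9) = 9 mod 5 = 4
Pile 3 (size 44): G(44) = 44 mod 5 = 4
Total Grundy value = XOR of all: 1 XOR 4 XOR 4 = 1

1


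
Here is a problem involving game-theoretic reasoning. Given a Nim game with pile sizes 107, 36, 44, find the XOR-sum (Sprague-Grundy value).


We need the XOR (exclusive or) of all pile sizes.
After XOR-ing pile 1 (size 107): 0 XOR 107 = 107
After XOR-ing pile 2 (size 36): 107 XOR 36 = 79
After XOR-ing pile 3 (size 44): 79 XOR 44 = 99
The Nim-value of this position is 99.

99


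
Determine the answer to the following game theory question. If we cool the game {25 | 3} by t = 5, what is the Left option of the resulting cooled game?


Original game: {25 | 3} (a switch {a | b} with a > b).
Cooling by t (for t below the temperature (a - b)/2 = 11) taxes each move by t: {a | b} cooled by t is {a - t | b + t}.
Cooling amount: t = 5
Cooled Left option: 25 - 5 = 20
Cooled Right option: 3 + 5 = 8
Cooled game: {20 | 8}
Left option = 20

20


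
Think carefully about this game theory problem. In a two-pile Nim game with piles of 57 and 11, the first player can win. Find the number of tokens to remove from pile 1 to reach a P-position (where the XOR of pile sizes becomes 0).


Piles: 57 and 11
Current XOR: 57 XOR 11 = 50 (non-zero, so this is an N-position).
To make the XOR zero, we need to find a move that balances the piles.
For pile 1 (size 57): target = 57 XOR 50 = 11
We reduce pile 1 from 57 to 11.
Tokens removed: 57 - 11 = 46
Verification: 11 XOR 11 = 0

46


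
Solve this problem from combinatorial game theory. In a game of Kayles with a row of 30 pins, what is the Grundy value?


Kayles: a move removes 1 or 2 adjacent pins from a contiguous row.
Removing pins from a row of k leaves two independent rows (a, b) with a + b = k - 1 (one pin) or a + b = k - 2 (two pins); an end removal gives a = 0.
By Sprague-Grundy, G(k) = mex{ G(a) XOR G(b) } over all these splits. G(0) = 0.
G(1): splits (0,0):0^0=0 -> mex({0}) = 1
G(2): splits (0,1):0^1=1 (0,0):0^0=0 -> mex({0, 1}) = 2
G(3): splits (0,2):0^2=2 (1,1):1^1=0 (0,1):0^1=1 -> mex({0, 1, 2}) = 3
G(4): splits (0,3):0^3=3 (1,2):1^2=3 (0,2):0^2=2 (1,1):1^1=0 -> mex({0, 2, 3}) = 1
G(5): splits (0,4):0^1=1 (1,3):1^3=2 (2,2):2^2=0 (0,3):0^3=3 (1,2):1^2=3 -> mex({0, 1, 2, 3}) = 4
G(6) = mex({0, 1, 2, 4}) = 3
G(7) = mex({0, 1, 3, 4, 5}) = 2
G(8) = mex({0, 2, 3, 5, 6}) = 1
G(9) = mex({0, 1, 2, 3, 6, 7}) = 4
G(10) = mex({0, 1, 3, 4, 5, 7}) = 2
G(11) = mex({0, 1, 2, 3, 4, 5}) = 6
G(12) = mex({0, 1, 2, 3, 5, 6, 7}) = 4
G(13) = mex({0, 2, 3, 4, 6, 7}) = 1
G(14) = mex({0, 1, 4, 5, 6, 7}) = 2
G(15) = mex({0, 1, 2, 3, 4, 5, 6}) = 7
G(16) = mex({0, 2, 3, 5, 6, 7}) = 1
G(17) = mex({0, 1, 2, 3, 5, 6, 7}) = 4
G(18) = mex({0, 1, 2, 4, 5, 6}) = 3
G(19) = mex({0, 1, 3, 4, 5, 7}) = 2
G(20) = mex({0, 2, 3, 4, 5, 6, 7}) = 1
G(21) = mex({0, 1, 2, 3, 5, 6, 7}) = 4
G(22) = mex({0, 1, 2, 3, 4, 5, 7}) = 6
G(23) = mex({0, 1, 2, 3, 4, 5, 6}) = 7
G(24) = mex({0, 1, 2, 3, 5, 6, 7}) = 4
G(25) = mex({0, 2, 3, 4, 6, 7}) = 1
G(26) = mex({0, 1, 3, 4, 5, 6, 7}) = 2
G(27) = mex({0, 1, 2, 3, 4, 5, 6, 7}) = 8
G(28) = mex({0, 1, 2, 3, 4, 6, 7, 8}) = 5
G(29) = mex({0, 1, 2, 3, 5, 6, 7, 8, 9}) = 4
G(30) = mex({0, 1, 2, 3, 4, 5, 6, 9, 10}) = 7
Therefore G(30) = 7.

7


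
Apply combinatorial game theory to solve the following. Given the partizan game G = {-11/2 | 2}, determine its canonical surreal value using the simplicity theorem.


Left options: {-11/2}, max = -11/2
Right options: {2}, min = 2
All options are numbers and max(Left) < min(Right), so by the simplicity theorem the value is the simplest (earliest-born) number strictly between -11/2 and 2.
Integers -5 through 1 all lie strictly between -11/2 and 2.
Among integers, the simplest (lowest birthday = smallest |n|; 0 is born on day 0, +-n on day n) is 0.
No non-integer in the interval can be simpler: if x is a non-integer in the interval, then floor(x) or ceil(x) also lies in the interval (the interval contains an integer), and both are proper prefixes of x's sign expansion, i.e. born earlier. So the game value is 0.
Game value = 0

0


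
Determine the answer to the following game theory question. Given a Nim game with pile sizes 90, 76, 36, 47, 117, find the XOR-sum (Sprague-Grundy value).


We need the XOR (exclusive or) of all pile sizes.
After XOR-ing pile 1 (size 90): 0 XOR 90 = 90
After XOR-ing pile 2 (size 76): 90 XOR 76 = 22
After XOR-ing pile 3 (size 36): 22 XOR 36 = 50
After XOR-ing pile 4 (size 47): 50 XOR 47 = 29
After XOR-ing pile 5 (size 117): 29 XOR 117 = 104
The Nim-value of this position is 104.

104


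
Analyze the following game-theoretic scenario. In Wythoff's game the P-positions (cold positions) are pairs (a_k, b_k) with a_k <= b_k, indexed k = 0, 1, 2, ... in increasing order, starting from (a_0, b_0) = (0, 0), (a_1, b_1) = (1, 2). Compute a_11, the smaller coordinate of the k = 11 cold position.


By Wythoff's theorem, a_k = floor(k * phi) and b_k = floor(k * phi^2) = a_k + k, where phi = (1 + sqrt(5))/2 is the golden ratio.
phi = (1 + sqrt(5))/2 = 1.618034
k = 11
k * phi = 11 * 1.618034 = 17.798374
a_11 = floor(k * phi) = 17

17


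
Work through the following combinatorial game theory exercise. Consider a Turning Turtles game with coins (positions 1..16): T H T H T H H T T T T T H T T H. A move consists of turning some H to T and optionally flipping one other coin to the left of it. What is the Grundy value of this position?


Coins: T H T H T H H T T T T T H T T H
Key fact: a single head at position k behaves exactly like a Nim heap of size k (turning it to T and optionally flipping a coin at j < k corresponds to moving the heap from k to j, or to 0), and heads combine as a disjunctive sum (two heads at the same place would cancel, matching j XOR j = 0). So the Nim-value is the XOR of the 1-indexed positions of the heads.
Face-up positions (1-indexed): [2, 4, 6, 7, 13, 16]
XOR 0 with 2: 0 XOR 2 = 2
XOR 2 with 4: 2 XOR 4 = 6
XOR 6 with 6: 6 XOR 6 = 0
XOR 0 with 7: 0 XOR 7 = 7
XOR 7 with 13: 7 XOR 13 = 10
XOR 10 with 16: 10 XOR 16 = 26
Nim-value = 26

26


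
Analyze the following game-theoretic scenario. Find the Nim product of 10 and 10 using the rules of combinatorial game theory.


Nim multiplication is bilinear over XOR: (u XOR v) * w = (u*w) XOR (v*w).
So we split each operand into its bit components and XOR the pairwise Nim products.
10 = 2 + 8 (as XOR of powers of 2).
10 = 2 + 8 (as XOR of powers of 2).
Using the standard Nim-product table on single bits:
  2*2 = 3,   2*4 = 8,   2*8 = 12,
  4*4 = 6,   4*8 = 11,  8*8 = 13,
and  1*x = x (identity), k*l = l*k (commutative).
Pairwise Nim products:
  2 * 2 = 3
  2 * 8 = 12
  8 * 2 = 12
  8 * 8 = 13
XOR them: 3 XOR 12 XOR 12 XOR 13 = 14.
Result: 10 * 10 = 14 (in Nim).

14


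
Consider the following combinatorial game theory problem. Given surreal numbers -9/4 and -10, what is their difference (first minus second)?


x = -9/4, y = -10
Converting to common denominator: 4
x = -9/4, y = -40/4
x - y = -9/4 - -10 = 31/4

31/4


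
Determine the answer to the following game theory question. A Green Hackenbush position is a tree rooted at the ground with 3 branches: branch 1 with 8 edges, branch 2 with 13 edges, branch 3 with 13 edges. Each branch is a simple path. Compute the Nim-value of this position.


The tree has 3 branches from the ground vertex.
In Green Hackenbush, the Nim-value of a simple path of length k is k.
Branch 1: length 8, Nim-value = 8
Branch 2: length 13, Nim-value = 13
Branch 3: length 13, Nim-value = 13
Total Nim-value = XOR of all branch values:
0 XOR 8 = 8
8 XOR 13 = 5
5 XOR 13 = 8
Nim-value of the tree = 8

8


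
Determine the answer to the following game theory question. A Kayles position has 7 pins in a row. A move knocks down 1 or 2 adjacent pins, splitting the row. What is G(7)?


Kayles: a move removes 1 or 2 adjacent pins from a contiguous row.
Removing pins from a row of k leaves two independent rows (a, b) with a + b = k - 1 (one pin) or a + b = k - 2 (two pins); an end removal gives a = 0.
By Sprague-Grundy, G(k) = mex{ G(a) XOR G(b) } over all these splits. G(0) = 0.
G(1): splits (0,0):0^0=0 -> mex({0}) = 1
G(2): splits (0,1):0^1=1 (0,0):0^0=0 -> mex({0, 1}) = 2
G(3): splits (0,2):0^2=2 (1,1):1^1=0 (0,1):0^1=1 -> mex({0, 1, 2}) = 3
G(4): splits (0,3):0^3=3 (1,2):1^2=3 (0,2):0^2=2 (1,1):1^1=0 -> mex({0, 2, 3}) = 1
G(5): splits (0,4):0^1=1 (1,3):1^3=2 (2,2):2^2=0 (0,3):0^3=3 (1,2):1^2=3 -> mex({0, 1, 2, 3}) = 4
G(6) = mex({0, 1, 2, 4}) = 3
G(7) = mex({0, 1, 3, 4, 5}) = 2
Therefore G(7) = 2.

2


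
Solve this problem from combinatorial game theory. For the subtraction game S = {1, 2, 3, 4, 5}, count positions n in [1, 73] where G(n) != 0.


Subtraction set S = {1, 2, 3, 4, 5}, so G(n) = n mod 6.
G(n) = 0 when n is a multiple of 6.
Multiples of 6 in [1, 73]: 12
N-positions (nonzero Grundy) = 73 - 12 = 61

61


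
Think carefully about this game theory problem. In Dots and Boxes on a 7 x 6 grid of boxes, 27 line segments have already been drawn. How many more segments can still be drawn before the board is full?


Grid: 7 x 6 boxes, i.e. 8 rows and 7 columns of dots.
Horizontal edges: (rows + 1) * cols = 8 * 6 = 48
Vertical edges: rows * (cols + 1) = 7 * 7 = 49
Total edges: 48 + 49 = 97
Edges drawn: 27
Remaining: 97 - 27 = 70

70


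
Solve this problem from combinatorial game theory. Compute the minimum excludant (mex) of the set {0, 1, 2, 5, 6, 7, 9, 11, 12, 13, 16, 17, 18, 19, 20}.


Set = {0, 1, 2, 5, 6, 7, 9, 11, 12, 13, 16, 17, 18, 19, 20}
0 is in the set.
1 is in the set.
2 is in the set.
3 is NOT in the set. This is the mex.
mex = 3

3


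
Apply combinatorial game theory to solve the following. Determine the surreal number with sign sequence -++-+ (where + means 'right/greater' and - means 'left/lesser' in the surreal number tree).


Sign expansion: -++-+
Rule: track bounds (lo, hi), initially (-inf, +inf). On '+', the current value becomes lo and we move to the simplest number in (value, hi): value + 1 if hi = +inf, otherwise the midpoint (value + hi)/2. On '-', the current value becomes hi and we move to value - 1 if lo = -inf, otherwise the midpoint (lo + value)/2.
Start at 0.
Step 1: sign = -, move left. Bounds: (-inf, 0). Value = -1
Step 2: sign = +, move right. Bounds: (-1, 0). Value = -1/2
Step 3: sign = +, move right. Bounds: (-1/2, 0). Value = -1/4
Step 4: sign = -, move left. Bounds: (-1/2, -1/4). Value = -3/8
Step 5: sign = +, move right. Bounds: (-3/8, -1/4). Value = -5/16
The surreal number with sign expansion -++-+ is -5/16.

-5/16


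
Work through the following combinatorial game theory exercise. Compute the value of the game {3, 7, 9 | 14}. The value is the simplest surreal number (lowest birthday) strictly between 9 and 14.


Left options: {3, 7, 9}, max = 9
Right options: {14}, min = 14
All options are numbers and max(Left) < min(Right), so by the simplicity theorem the value is the simplest (earliest-born) number strictly between 9 and 14.
Integers 10 through 13 all lie strictly between 9 and 14.
Among integers, the simplest (lowest birthday = smallest |n|; 0 is born on day 0, +-n on day n) is 10.
No non-integer in the interval can be simpler: if x is a non-integer in the interval, then floor(x) or ceil(x) also lies in the interval (the interval contains an integer), and both are proper prefixes of x's sign expansion, i.e. born earlier. So the game value is 10.
Game value = 10

10


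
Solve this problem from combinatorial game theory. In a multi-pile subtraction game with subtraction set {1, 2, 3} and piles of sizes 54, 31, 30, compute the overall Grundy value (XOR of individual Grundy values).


Subtraction set: {1, 2, 3}
For this subtraction set, G(n) = n mod 4 (period = max + 1 = 4).
Pile 1 (size 54): G(54) = 54 mod 4 = 2
Pile 2 (size 31): G(31) = 31 mod 4 = 3
Pile 3 (size 30): G(30) = 30 mod 4 = 2
Total Grundy value = XOR of all: 2 XOR 3 XOR 2 = 3

3


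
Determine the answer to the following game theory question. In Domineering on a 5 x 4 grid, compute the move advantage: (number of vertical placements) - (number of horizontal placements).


Board is 5 x 4 (rows x cols).
Left (vertical) placements: (rows-1) * cols = 4 * 4 = 16
Right (horizontal) placements: rows * (cols-1) = 5 * 3 = 15
Advantage = Left - Right = 16 - 15 = 1

1


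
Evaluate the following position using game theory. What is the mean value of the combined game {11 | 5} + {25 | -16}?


G1 = {11 | 5}, G2 = {25 | -16}
Each is a switch {a | b} with numbers a > b; its mean value is (a + b)/2, and mean value is additive over game sums: m(G1 + G2) = m(G1) + m(G2).
Mean of G1 = (11 + (5))/2 = 16/2 = 8
Mean of G2 = (25 + (-16))/2 = 9/2 = 9/2
Mean of G1 + G2 = 8 + 9/2 = 25/2

25/2


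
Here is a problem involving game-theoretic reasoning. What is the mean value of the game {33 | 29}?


Game = {33 | 29}, a switch {a | b} with numbers a > b.
Its thermograph has left wall a - t and right wall b + t, which meet at t = (a - b)/2, where both equal (a + b)/2. So the mast (mean value) is at (a + b)/2.
Mean = (33 + (29))/2 = 62/2 = 31

31


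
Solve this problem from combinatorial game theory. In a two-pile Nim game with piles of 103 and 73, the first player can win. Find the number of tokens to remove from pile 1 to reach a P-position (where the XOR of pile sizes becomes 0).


Piles: 103 and 73
Current XOR: 103 XOR 73 = 46 (non-zero, so this is an N-position).
To make the XOR zero, we need to find a move that balances the piles.
For pile 1 (size 103): target = 103 XOR 46 = 73
We reduce pile 1 from 103 to 73.
Tokens removed: 103 - 73 = 30
Verification: 73 XOR 73 = 0

30


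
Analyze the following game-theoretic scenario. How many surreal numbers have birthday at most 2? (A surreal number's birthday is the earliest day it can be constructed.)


Day 0: {|} = 0 is born. Count = 1.
Day n: the number of surreal numbers born by day n is 2^(n+1) - 1.
By day 0: 2^1 - 1 = 1
By day 1: 2^2 - 1 = 3
By day 2: 2^3 - 1 = 7
By day 2: 7 surreal numbers.

7


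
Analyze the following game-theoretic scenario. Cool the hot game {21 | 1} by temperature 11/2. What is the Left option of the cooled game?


Original game: {21 | 1} (a switch {a | b} with a > b).
Cooling by t (for t below the temperature (a - b)/2 = 10) taxes each move by t: {a | b} cooled by t is {a - t | b + t}.
Cooling amount: t = 11/2
Cooled Left option: 21 - 11/2 = 31/2
Cooled Right option: 1 + 11/2 = 13/2
Cooled game: {31/2 | 13/2}
Left option = 31/2

31/2


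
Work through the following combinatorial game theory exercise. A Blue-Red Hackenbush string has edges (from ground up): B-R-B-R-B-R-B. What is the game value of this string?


Edges (from ground): B-R-B-R-B-R-B
By Berlekamp's sign-expansion rule, a Blue-Red Hackenbush stalk has the value of the surreal number whose sign sequence is the edge sequence with B -> + and R -> -.
Sign sequence: +-+-+-+
Trace the sign expansion in the surreal number tree, starting from 0:
Edge 1: B (sign +) -> bounds (0, +inf), value = 1
Edge 2: R (sign -) -> bounds (0, 1), value = 1/2
Edge 3: B (sign +) -> bounds (1/2, 1), value = 3/4
Edge 4: R (sign -) -> bounds (1/2, 3/4), value = 5/8
Edge 5: B (sign +) -> bounds (5/8, 3/4), value = 11/16
Edge 6: R (sign -) -> bounds (5/8, 11/16), value = 21/32
Edge 7: B (sign +) -> bounds (21/32, 11/16), value = 43/64
Game value = 43/64

43/64


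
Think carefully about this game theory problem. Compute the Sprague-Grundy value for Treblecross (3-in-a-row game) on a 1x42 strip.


Treblecross: place X on empty cells; 3-in-a-row wins.
Playing within two cells of an existing X lets the opponent win at once, so sensible play treats the cells i-2..i+2 around each X as dead. The player left with no safe cell loses, so this is a normal-play take-away game on strips of safe cells.
Placing X at cell i (0-indexed) of a strip of k safe cells leaves independent strips of sizes max(0, i-2) and max(0, k-i-3). Hence G(k) = mex{ G(max(0,i-2)) XOR G(max(0,k-i-3)) : 0 <= i < k }, with G(0) = 0.
G(1): splits (0,0):0^0=0 -> mex({0}) = 1
G(2): splits (0,0):0^0=0 -> mex({0}) = 1
G(3): splits (0,0):0^0=0 -> mex({0}) = 1
G(4): splits (0,1):0^1=1 (0,0):0^0=0 -> mex({0, 1}) = 2
G(5): splits (0,2):0^1=1 (0,1):0^1=1 (0,0):0^0=0 -> mex({0, 1}) = 2
G(6) = mex({1}) = 0
G(7) = mex({0, 1, 2}) = 3
G(8) = mex({0, 1, 2}) = 3
G(9) = mex({0, 2}) = 1
G(10) = mex({0, 2, 3}) = 1
G(11) = mex({0, 3}) = 1
G(12) = mex({1, 3}) = 0
G(13) = mex({0, 1, 2, 3}) = 4
G(14) = mex({0, 1, 2}) = 3
G(15) = mex({0, 1, 2}) = 3
G(16) = mex({0, 1, 2, 4}) = 3
G(17) = mex({0, 1, 3, 4}) = 2
G(18) = mex({0, 1, 3, 4}) = 2
G(19) = mex({0, 1, 3, 5}) = 2
G(20) = mex({0, 1, 2, 3, 5}) = 4
G(21) = mex({0, 1, 2, 3, 5}) = 4
G(22) = mex({1, 2, 6}) = 0
G(23) = mex({0, 1, 2, 3, 4, 6}) = 5
G(24) = mex({0, 1, 2, 3, 4}) = 5
G(25) = mex({0, 1, 3, 4, 7}) = 2
G(26) = mex({0, 1, 3, 4, 5, 7}) = 2
G(27) = mex({0, 1, 3, 5}) = 2
G(28) = mex({0, 1, 2, 5}) = 3
G(29) = mex({0, 1, 2, 4, 5, 6}) = 3
G(30) = mex({1, 2, 4, 6}) = 0
G(31) = mex({0, 1, 2, 3, 4, 6}) = 5
G(32) = mex({1, 2, 3, 4, 7}) = 0
G(33) = mex({0, 3, 7}) = 1
G(34) = mex({0, 2, 3, 5, 7}) = 1
G(35) = mex({0, 2, 3, 5, 6}) = 1
G(36) = mex({0, 1, 2, 5, 6}) = 3
G(37) = mex({0, 1, 2, 4, 5, 6}) = 3
G(38) = mex({0, 1, 2, 4}) = 3
G(39) = mex({0, 1, 2, 3, 4, 7}) = 5
G(40) = mex({0, 1, 2, 3, 4, 5, 7}) = 6
G(41) = mex({0, 1, 2, 3, 5, 7}) = 4
G(42) = mex({0, 1, 2, 3, 5, 6, 7}) = 4
Therefore G(42) = 4.

4


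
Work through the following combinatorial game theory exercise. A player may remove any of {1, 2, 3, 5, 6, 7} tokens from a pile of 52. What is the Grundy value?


The subtraction set is S = {1, 2, 3, 5, 6, 7}.
G(k) = mex{ G(k - s) : s in S, s <= k }. We compute iteratively: G(0) = 0.
G(1) = mex({0}) = 1
G(2) = mex({0, 1}) = 2
G(3) = mex({0, 1, 2}) = 3
G(4) = mex({1, 2, 3}) = 0
G(5) = mex({0, 2, 3}) = 1
G(6) = mex({0, 1, 3}) = 2
G(7) = mex({0, 1, 2}) = 3
G(8) = mex({1, 2, 3}) = 0
G(9) = mex({0, 2, 3}) = 1
G(10) = mex({0, 1, 3}) = 2
Observe that G(4)..G(10) = 0, 1, 2, 3, 0, 1, 2 repeats G(0)..G(6) = 0, 1, 2, 3, 0, 1, 2.
For k >= max(S) = 7, G(k) is determined by the previous 7 values G(k-7)..G(k-1); a window of 7 consecutive values has recurred shifted by 4, so by induction G(k + 4) = G(k) for all k >= 0: the sequence is periodic from the start with period 4.
One period: G(0..3) = 0, 1, 2, 3.
52 mod 4 = 0, so G(52) = G(0) = 0.

0


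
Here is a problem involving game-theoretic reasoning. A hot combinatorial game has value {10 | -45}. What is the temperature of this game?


The game is {10 | -45}, a switch {a | b} with numbers a > b.
Cooling {a | b} by t gives {a - t | b + t}, which stops being hot when a - t = b + t, i.e. at t = (a - b)/2. So the temperature of a switch is (a - b)/2.
Temperature = (Left option - Right option) / 2
= (10 - (-45)) / 2
= 55 / 2
= 55/2

55/2


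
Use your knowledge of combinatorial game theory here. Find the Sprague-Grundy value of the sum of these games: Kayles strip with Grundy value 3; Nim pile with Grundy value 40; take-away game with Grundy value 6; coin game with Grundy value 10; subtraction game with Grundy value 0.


By the Sprague-Grundy theorem, the Grundy value of a sum of games is the XOR of individual Grundy values.
Kayles strip: Grundy value = 3. Running XOR: 0 XOR 3 = 3
Nim pile: Grundy value = 40. Running XOR: 3 XOR 40 = 43
take-away game: Grundy value = 6. Running XOR: 43 XOR 6 = 45
coin game: Grundy value = 10. Running XOR: 45 XOR 10 = 39
subtraction game: Grundy value = 0. Running XOR: 39 XOR 0 = 39
The combined Grundy value is 39.

39


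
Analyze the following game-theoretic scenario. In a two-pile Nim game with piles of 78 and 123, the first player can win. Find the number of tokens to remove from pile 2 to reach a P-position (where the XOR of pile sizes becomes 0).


Piles: 78 and 123
Current XOR: 78 XOR 123 = 53 (non-zero, so this is an N-position).
To make the XOR zero, we need to find a move that balances the piles.
For pile 2 (size 123): target = 123 XOR 53 = 78
We reduce pile 2 from 123 to 78.
Tokens removed: 123 - 78 = 45
Verification: 78 XOR 78 = 0

45


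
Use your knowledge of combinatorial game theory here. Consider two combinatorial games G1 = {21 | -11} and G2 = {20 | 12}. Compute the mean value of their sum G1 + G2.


G1 = {21 | -11}, G2 = {20 | 12}
Each is a switch {a | b} with numbers a > b; its mean value is (a + b)/2, and mean value is additive over game sums: m(G1 + G2) = m(G1) + m(G2).
Mean of G1 = (21 + (-11))/2 = 10/2 = 5
Mean of G2 = (20 + (12))/2 = 32/2 = 16
Mean of G1 + G2 = 5 + 16 = 21

21


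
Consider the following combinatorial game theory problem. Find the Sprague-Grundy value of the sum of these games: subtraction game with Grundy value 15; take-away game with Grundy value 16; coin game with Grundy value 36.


By the Sprague-Grundy theorem, the Grundy value of a sum of games is the XOR of individual Grundy values.
subtraction game: Grundy value = 15. Running XOR: 0 XOR 15 = 15
take-away game: Grundy value = 16. Running XOR: 15 XOR 16 = 31
coin game: Grundy value = 36. Running XOR: 31 XOR 36 = 59
The combined Grundy value is 59.

59


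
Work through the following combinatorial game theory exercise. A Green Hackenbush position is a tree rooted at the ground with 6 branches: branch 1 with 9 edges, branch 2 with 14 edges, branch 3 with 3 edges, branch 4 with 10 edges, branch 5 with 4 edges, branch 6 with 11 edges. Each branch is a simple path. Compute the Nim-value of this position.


The tree has 6 branches from the ground vertex.
In Green Hackenbush, the Nim-value of a simple path of length k is k.
Branch 1: length 9, Nim-value = 9
Branch 2: length 14, Nim-value = 14
Branch 3: length 3, Nim-value = 3
Branch 4: length 10, Nim-value = 10
Branch 5: length 4, Nim-value = 4
Branch 6: length 11, Nim-value = 11
Total Nim-value = XOR of all branch values:
0 XOR 9 = 9
9 XOR 14 = 7
7 XOR 3 = 4
4 XOR 10 = 14
14 XOR 4 = 10
10 XOR 11 = 1
Nim-value of the tree = 1

1


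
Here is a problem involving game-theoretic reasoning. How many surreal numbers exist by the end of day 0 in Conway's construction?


Day 0: {|} = 0 is born. Count = 1.
Day n: the number of surreal numbers born by day n is 2^(n+1) - 1.
By day 0: 2^1 - 1 = 1
By day 0: 1 surreal numbers.

1


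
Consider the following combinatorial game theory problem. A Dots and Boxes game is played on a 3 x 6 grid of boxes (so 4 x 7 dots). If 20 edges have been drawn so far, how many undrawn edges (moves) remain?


Grid: 3 x 6 boxes, i.e. 4 rows and 7 columns of dots.
Horizontal edges: (rows + 1) * cols = 4 * 6 = 24
Vertical edges: rows * (cols + 1) = 3 * 7 = 21
Total edges: 24 + 21 = 45
Edges drawn: 20
Remaining: 45 - 20 = 25

25


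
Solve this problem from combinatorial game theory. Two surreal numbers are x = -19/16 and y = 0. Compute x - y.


x = -19/16, y = 0
Converting to common denominator: 16
x = -19/16, y = 0/16
x - y = -19/16 - 0 = -19/16

-19/16


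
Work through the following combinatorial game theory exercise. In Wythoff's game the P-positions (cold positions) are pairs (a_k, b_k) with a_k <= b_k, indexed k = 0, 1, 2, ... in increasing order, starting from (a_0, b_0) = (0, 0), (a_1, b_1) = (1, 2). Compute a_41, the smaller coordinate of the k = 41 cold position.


By Wythoff's theorem, a_k = floor(k * phi) and b_k = floor(k * phi^2) = a_k + k, where phi = (1 + sqrt(5))/2 is the golden ratio.
phi = (1 + sqrt(5))/2 = 1.618034
k = 41
k * phi = 41 * 1.618034 = 66.339394
a_41 = floor(k * phi) = 66

66


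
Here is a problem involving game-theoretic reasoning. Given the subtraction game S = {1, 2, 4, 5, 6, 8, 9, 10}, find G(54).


The subtraction set is S = {1, 2, 4, 5, 6, 8, 9, 10}.
G(k) = mex{ G(k - s) : s in S, s <= k }. We compute iteratively: G(0) = 0.
G(1) = mex({0}) = 1
G(2) = mex({0, 1}) = 2
G(3) = mex({1, 2}) = 0
G(4) = mex({0, 2}) = 1
G(5) = mex({0, 1}) = 2
G(6) = mex({0, 1, 2}) = 3
G(7) = mex({0, 1, 2, 3}) = 4
G(8) = mex({0, 1, 2, 3, 4}) = 5
G(9) = mex({0, 1, 2, 4, 5}) = 3
G(10) = mex({0, 1, 2, 3, 5}) = 4
G(11) = mex({0, 1, 2, 3, 4}) = 5
G(12) = mex({0, 1, 2, 3, 4, 5}) = 6
G(13) = mex({0, 1, 2, 3, 4, 5, 6}) = 7
G(14) = mex({1, 2, 3, 4, 5, 6, 7}) = 0
G(15) = mex({0, 2, 3, 4, 5, 7}) = 1
G(16) = mex({0, 1, 3, 4, 5, 6}) = 2
G(17) = mex({1, 2, 3, 4, 5, 6, 7}) = 0
G(18) = mex({0, 2, 3, 4, 5, 6, 7}) = 1
G(19) = mex({0, 1, 3, 4, 5, 7}) = 2
G(20) = mex({0, 1, 2, 4, 5, 6}) = 3
G(21) = mex({0, 1, 2, 3, 5, 6, 7}) = 4
G(22) = mex({0, 1, 2, 3, 4, 6, 7}) = 5
G(23) = mex({0, 1, 2, 4, 5, 7}) = 3
Observe that G(14)..G(23) = 0, 1, 2, 0, 1, 2, 3, 4, 5, 3 repeats G(0)..G(9) = 0, 1, 2, 0, 1, 2, 3, 4, 5, 3.
For k >= max(S) = 10, G(k) is determined by the previous 10 values G(k-10)..G(k-1); a window of 10 consecutive values has recurred shifted by 14, so by induction G(k + 14) = G(k) for all k >= 0: the sequence is periodic from the start with period 14.
One period: G(0..13) = 0, 1, 2, 0, 1, 2, 3, 4, 5, 3, 4, 5, 6, 7.
54 mod 14 = 12, so G(54) = G(12) = 6.

6


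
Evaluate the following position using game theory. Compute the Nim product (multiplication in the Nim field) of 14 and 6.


Nim multiplication is bilinear over XOR: (u XOR v) * w = (u*w) XOR (v*w).
So we split each operand into its bit components and XOR the pairwise Nim products.
14 = 2 + 4 + 8 (as XOR of powers of 2).
6 = 2 + 4 (as XOR of powers of 2).
Using the standard Nim-product table on single bits:
  2*2 = 3,   2*4 = 8,   2*8 = 12,
  4*4 = 6,   4*8 = 11,  8*8 = 13,
and  1*x = x (identity), k*l = l*k (commutative).
Pairwise Nim products:
  2 * 2 = 3
  2 * 4 = 8
  4 * 2 = 8
  4 * 4 = 6
  8 * 2 = 12
  8 * 4 = 11
XOR them: 3 XOR 8 XOR 8 XOR 6 XOR 12 XOR 11 = 2.
Result: 14 * 6 = 2 (in Nim).

2


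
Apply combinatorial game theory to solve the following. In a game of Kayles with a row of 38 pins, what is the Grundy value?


Kayles: a move removes 1 or 2 adjacent pins from a contiguous row.
Removing pins from a row of k leaves two independent rows (a, b) with a + b = k - 1 (one pin) or a + b = k - 2 (two pins); an end removal gives a = 0.
By Sprague-Grundy, G(k) = mex{ G(a) XOR G(b) } over all these splits. G(0) = 0.
G(1): splits (0,0):0^0=0 -> mex({0}) = 1
G(2): splits (0,1):0^1=1 (0,0):0^0=0 -> mex({0, 1}) = 2
G(3): splits (0,2):0^2=2 (1,1):1^1=0 (0,1):0^1=1 -> mex({0, 1, 2}) = 3
G(4): splits (0,3):0^3=3 (1,2):1^2=3 (0,2):0^2=2 (1,1):1^1=0 -> mex({0, 2, 3}) = 1
G(5): splits (0,4):0^1=1 (1,3):1^3=2 (2,2):2^2=0 (0,3):0^3=3 (1,2):1^2=3 -> mex({0, 1, 2, 3}) = 4
G(6) = mex({0, 1, 2, 4}) = 3
G(7) = mex({0, 1, 3, 4, 5}) = 2
G(8) = mex({0, 2, 3, 5, 6}) = 1
G(9) = mex({0, 1, 2, 3, 6, 7}) = 4
G(10) = mex({0, 1, 3, 4, 5, 7}) = 2
G(11) = mex({0, 1, 2, 3, 4, 5}) = 6
G(12) = mex({0, 1, 2, 3, 5, 6, 7}) = 4
G(13) = mex({0, 2, 3, 4, 6, 7}) = 1
G(14) = mex({0, 1, 4, 5, 6, 7}) = 2
G(15) = mex({0, 1, 2, 3, 4, 5, 6}) = 7
G(16) = mex({0, 2, 3, 5, 6, 7}) = 1
G(17) = mex({0, 1, 2, 3, 5, 6, 7}) = 4
G(18) = mex({0, 1, 2, 4, 5, 6}) = 3
G(19) = mex({0, 1, 3, 4, 5, 7}) = 2
G(20) = mex({0, 2, 3, 4, 5, 6, 7}) = 1
G(21) = mex({0, 1, 2, 3, 5, 6, 7}) = 4
G(22) = mex({0, 1, 2, 3, 4, 5, 7}) = 6
G(23) = mex({0, 1, 2, 3, 4, 5, 6}) = 7
G(24) = mex({0, 1, 2, 3, 5, 6, 7}) = 4
G(25) = mex({0, 2, 3, 4, 6, 7}) = 1
G(26) = mex({0, 1, 3, 4, 5, 6, 7}) = 2
G(27) = mex({0, 1, 2, 3, 4, 5, 6, 7}) = 8
G(28) = mex({0, 1, 2, 3, 4, 6, 7, 8}) = 5
G(29) = mex({0, 1, 2, 3, 5, 6, 7, 8, 9}) = 4
G(30) = mex({0, 1, 2, 3, 4, 5, 6, 9, 10}) = 7
G(31) = mex({0, 1, 3, 4, 5, 7, 10, 11}) = 2
G(32) = mex({0, 2, 3, 4, 5, 6, 7, 9, 11}) = 1
G(33) = mex({0, 1, 2, 3, 4, 5, 6, 7, 9, 12}) = 8
G(34) = mex({0, 1, 2, 3, 4, 5, 7, 8, 11, 12}) = 6
G(35) = mex({0, 1, 2, 3, 4, 5, 6, 8, 9, 10, 11}) = 7
G(36) = mex({0, 1, 2, 3, 5, 6, 7, 9, 10}) = 4
G(37) = mex({0, 2, 3, 4, 6, 7, 9, 10, 11, 12}) = 1
G(38) = mex({0, 1, 3, 4, 5, 6, 7, 9, 10, 11, 12}) = 2
Therefore G(38) = 2.

2


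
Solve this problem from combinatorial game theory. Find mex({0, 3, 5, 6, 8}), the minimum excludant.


Set = {0, 3, 5, 6, 8}
0 is in the set.
1 is NOT in the set. This is the mex.
mex = 1

1


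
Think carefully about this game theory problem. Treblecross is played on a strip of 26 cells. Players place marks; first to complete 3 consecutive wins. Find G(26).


Treblecross: place X on empty cells; 3-in-a-row wins.
Playing within two cells of an existing X lets the opponent win at once, so sensible play treats the cells i-2..i+2 around each X as dead. The player left with no safe cell loses, so this is a normal-play take-away game on strips of safe cells.
Placing X at cell i (0-indexed) of a strip of k safe cells leaves independent strips of sizes max(0, i-2) and max(0, k-i-3). Hence G(k) = mex{ G(max(0,i-2)) XOR G(max(0,k-i-3)) : 0 <= i < k }, with G(0) = 0.
G(1): splits (0,0):0^0=0 -> mex({0}) = 1
G(2): splits (0,0):0^0=0 -> mex({0}) = 1
G(3): splits (0,0):0^0=0 -> mex({0}) = 1
G(4): splits (0,1):0^1=1 (0,0):0^0=0 -> mex({0, 1}) = 2
G(5): splits (0,2):0^1=1 (0,1):0^1=1 (0,0):0^0=0 -> mex({0, 1}) = 2
G(6) = mex({1}) = 0
G(7) = mex({0, 1, 2}) = 3
G(8) = mex({0, 1, 2}) = 3
G(9) = mex({0, 2}) = 1
G(10) = mex({0, 2, 3}) = 1
G(11) = mex({0, 3}) = 1
G(12) = mex({1, 3}) = 0
G(13) = mex({0, 1, 2, 3}) = 4
G(14) = mex({0, 1, 2}) = 3
G(15) = mex({0, 1, 2}) = 3
G(16) = mex({0, 1, 2, 4}) = 3
G(17) = mex({0, 1, 3, 4}) = 2
G(18) = mex({0, 1, 3, 4}) = 2
G(19) = mex({0, 1, 3, 5}) = 2
G(20) = mex({0, 1, 2, 3, 5}) = 4
G(21) = mex({0, 1, 2, 3, 5}) = 4
G(22) = mex({1, 2, 6}) = 0
G(23) = mex({0, 1, 2, 3, 4, 6}) = 5
G(24) = mex({0, 1, 2, 3, 4}) = 5
G(25) = mex({0, 1, 3, 4, 7}) = 2
G(26) = mex({0, 1, 3, 4, 5, 7}) = 2
Therefore G(26) = 2.

2


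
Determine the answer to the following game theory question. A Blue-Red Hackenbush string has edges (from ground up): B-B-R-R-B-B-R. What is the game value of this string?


Edges (from ground): B-B-R-R-B-B-R
By Berlekamp's sign-expansion rule, a Blue-Red Hackenbush stalk has the value of the surreal number whose sign sequence is the edge sequence with B -> + and R -> -.
Sign sequence: ++--++-
Trace the sign expansion in the surreal number tree, starting from 0:
Edge 1: B (sign +) -> bounds (0, +inf), value = 1
Edge 2: B (sign +) -> bounds (1, +inf), value = 2
Edge 3: R (sign -) -> bounds (1, 2), value = 3/2
Edge 4: R (sign -) -> bounds (1, 3/2), value = 5/4
Edge 5: B (sign +) -> bounds (5/4, 3/2), value = 11/8
Edge 6: B (sign +) -> bounds (11/8, 3/2), value = 23/16
Edge 7: R (sign -) -> bounds (11/8, 23/16), value = 45/32
Game value = 45/32

45/32


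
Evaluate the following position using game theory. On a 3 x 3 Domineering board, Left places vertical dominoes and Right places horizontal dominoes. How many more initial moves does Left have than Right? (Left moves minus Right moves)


Board is 3 x 3 (rows x cols).
Left (vertical) placements: (rows-1) * cols = 2 * 3 = 6
Right (horizontal) placements: rows * (cols-1) = 3 * 2 = 6
Advantage = Left - Right = 6 - 6 = 0

0


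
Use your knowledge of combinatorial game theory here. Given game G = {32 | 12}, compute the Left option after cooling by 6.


Original game: {32 | 12} (a switch {a | b} with a > b).
Cooling by t (for t below the temperature (a - b)/2 = 10) taxes each move by t: {a | b} cooled by t is {a - t | b + t}.
Cooling amount: t = 6
Cooled Left option: 32 - 6 = 26
Cooled Right option: 12 + 6 = 18
Cooled game: {26 | 18}
Left option = 26

26


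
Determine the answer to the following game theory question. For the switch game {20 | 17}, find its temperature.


The game is {20 | 17}, a switch {a | b} with numbers a > b.
Cooling {a | b} by t gives {a - t | b + t}, which stops being hot when a - t = b + t, i.e. at t = (a - b)/2. So the temperature of a switch is (a - b)/2.
Temperature = (Left option - Right option) / 2
= (20 - (17)) / 2
= 3 / 2
= 3/2

3/2


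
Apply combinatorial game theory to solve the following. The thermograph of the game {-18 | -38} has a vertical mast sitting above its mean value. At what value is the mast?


Game = {-18 | -38}, a switch {a | b} with numbers a > b.
Its thermograph has left wall a - t and right wall b + t, which meet at t = (a - b)/2, where both equal (a + b)/2. So the mast (mean value) is at (a + b)/2.
Mean = (-18 + (-38))/2 = -56/2 = -28

-28


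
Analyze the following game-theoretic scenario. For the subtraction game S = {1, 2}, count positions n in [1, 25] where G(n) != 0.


Subtraction set S = {1, 2}, so G(n) = n mod 3.
G(n) = 0 when n is a multiple of 3.
Multiples of 3 in [1, 25]: 8
N-positions (nonzero Grundy) = 25 - 8 = 17

17


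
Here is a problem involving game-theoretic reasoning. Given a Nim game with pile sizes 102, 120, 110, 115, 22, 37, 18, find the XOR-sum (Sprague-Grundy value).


We need the XOR (exclusive or) of all pile sizes.
After XOR-ing pile 1 (size 102): 0 XOR 102 = 102
After XOR-ing pile 2 (size 120): 102 XOR 120 = 30
After XOR-ing pile 3 (size 110): 30 XOR 110 = 112
After XOR-ing pile 4 (size 115): 112 XOR 115 = 3
After XOR-ing pile 5 (size 22): 3 XOR 22 = 21
After XOR-ing pile 6 (size 37): 21 XOR 37 = 48
After XOR-ing pile 7 (size 18): 48 XOR 18 = 34
The Nim-value of this position is 34.

34


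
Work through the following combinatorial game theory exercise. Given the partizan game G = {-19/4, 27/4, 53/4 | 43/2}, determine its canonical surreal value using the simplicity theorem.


Left options: {-19/4, 27/4, 53/4}, max = 53/4
Right options: {43/2}, min = 43/2
All options are numbers and max(Left) < min(Right), so by the simplicity theorem the value is the simplest (earliest-born) number strictly between 53/4 and 43/2.
Integers 14 through 21 all lie strictly between 53/4 and 43/2.
Among integers, the simplest (lowest birthday = smallest |n|; 0 is born on day 0, +-n on day n) is 14.
No non-integer in the interval can be simpler: if x is a non-integer in the interval, then floor(x) or ceil(x) also lies in the interval (the interval contains an integer), and both are proper prefixes of x's sign expansion, i.e. born earlier. So the game value is 14.
Game value = 14

14


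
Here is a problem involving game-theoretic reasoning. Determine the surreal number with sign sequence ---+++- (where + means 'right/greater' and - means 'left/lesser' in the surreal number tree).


Sign expansion: ---+++-
Rule: track bounds (lo, hi), initially (-inf, +inf). On '+', the current value becomes lo and we move to the simplest number in (value, hi): value + 1 if hi = +inf, otherwise the midpoint (value + hi)/2. On '-', the current value becomes hi and we move to value - 1 if lo = -inf, otherwise the midpoint (lo + value)/2.
Start at 0.
Step 1: sign = -, move left. Bounds: (-inf, 0). Value = -1
Step 2: sign = -, move left. Bounds: (-inf, -1). Value = -2
Step 3: sign = -, move left. Bounds: (-inf, -2). Value = -3
Step 4: sign = +, move right. Bounds: (-3, -2). Value = -5/2
Step 5: sign = +, move right. Bounds: (-5/2, -2). Value = -9/4
Step 6: sign = +, move right. Bounds: (-9/4, -2). Value = -17/8
Step 7: sign = -, move left. Bounds: (-9/4, -17/8). Value = -35/16
The surreal number with sign expansion ---+++- is -35/16.

-35/16
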